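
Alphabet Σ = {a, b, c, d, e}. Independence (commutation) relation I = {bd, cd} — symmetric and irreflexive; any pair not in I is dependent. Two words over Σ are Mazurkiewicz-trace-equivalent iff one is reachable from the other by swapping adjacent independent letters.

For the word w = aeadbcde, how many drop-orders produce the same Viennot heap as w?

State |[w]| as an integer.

6

piece 0:a — minimal
piece 1:e rests on {0:a}
piece 2:a rests on {1:e}
piece 3:d rests on {2:a}
piece 4:b rests on {2:a}
piece 5:c rests on {4:b}
piece 6:d rests on {3:d}
piece 7:e rests on {5:c, 6:d}
minimal pieces: {0:a}
ways to finish when only these pieces remain (= sum over removing one remaining piece with nothing left below it):
  1 left: {7}→1
  2 left: {5,7}→1  {6,7}→1
  3 left: {3,6,7}→1  {4,5,7}→1  {5,6,7}→2
  4 left: {3,5,6,7}→3  {4,5,6,7}→3
  5 left: {3,4,5,6,7}→6
  6 left: {2,3,4,5,6,7}→6
  placing 0:a first → 6 extensions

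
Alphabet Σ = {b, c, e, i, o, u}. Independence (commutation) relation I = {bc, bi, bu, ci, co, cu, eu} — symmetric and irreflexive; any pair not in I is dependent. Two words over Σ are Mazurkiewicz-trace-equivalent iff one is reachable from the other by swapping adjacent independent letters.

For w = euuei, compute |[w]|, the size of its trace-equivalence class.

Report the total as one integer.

0(e) covers ∅
1(u) covers ∅
2(u) covers 1:u
3(e) covers 0:e
4(i) covers 2:u, 3:e
floor of heap: 0:e, 1:u
completions by unplaced set U, small U first (add the entries for U minus each lowest piece of U):
  |U|=1: {4}:1
  |U|=2: {2,4}:1  {3,4}:1
  |U|=3: {0,3,4}:1  {1,2,4}:1  {2,3,4}:2
  start at 0(e): 3
  start at 1(u): 3
sum over floor = 6

6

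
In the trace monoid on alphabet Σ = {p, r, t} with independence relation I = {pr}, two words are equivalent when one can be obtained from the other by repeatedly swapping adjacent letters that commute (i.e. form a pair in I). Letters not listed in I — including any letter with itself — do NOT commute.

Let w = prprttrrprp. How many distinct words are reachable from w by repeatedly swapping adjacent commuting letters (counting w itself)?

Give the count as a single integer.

#0=p has no predecessor
#1=r has no predecessor
#2=p depends on [0:p]
#3=r depends on [1:r]
#4=t depends on [2:p, 3:r]
#5=t depends on [4:t]
#6=r depends on [5:t]
#7=r depends on [6:r]
#8=p depends on [5:t]
#9=r depends on [7:r]
#10=p depends on [8:p]
sources: [0:p, 1:r]
N(rest) = Σ N(rest − s) over sources s of rest; N(one piece) = 1:
  size 1 → [9]=1  [10]=1
  size 2 → [7,9]=1  [8,10]=1  [9,10]=2
  size 3 → [6,7,9]=1  [7,9,10]=3  [8,9,10]=3
  size 4 → [6,7,9,10]=4  [7,8,9,10]=6
  size 5 → [6,7,8,9,10]=10
  size 6 → [5,6,7,8,9,10]=10
  size 7 → [4,5,6,7,8,9,10]=10
  size 8 → [2,4,5,6,7,8,9,10]=10  [3,4,5,6,7,8,9,10]=10
  size 9 → [0,2,4,5,6,7,8,9,10]=10  [1,3,4,5,6,7,8,9,10]=10  [2,3,4,5,6,7,8,9,10]=20
  first=0(p) contributes 30
  first=1(r) contributes 30
|[w]| = 60

60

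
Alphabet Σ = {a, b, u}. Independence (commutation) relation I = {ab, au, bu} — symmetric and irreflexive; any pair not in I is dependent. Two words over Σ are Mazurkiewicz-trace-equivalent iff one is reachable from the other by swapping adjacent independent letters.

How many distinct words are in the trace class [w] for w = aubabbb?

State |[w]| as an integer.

105

piece 0:a — minimal
piece 1:u — minimal
piece 2:b — minimal
piece 3:a rests on {0:a}
piece 4:b rests on {2:b}
piece 5:b rests on {4:b}
piece 6:b rests on {5:b}
minimal pieces: {0:a, 1:u, 2:b}
ways to finish when only these pieces remain (= sum over removing one remaining piece with nothing left below it):
  1 left: {1}→1  {3}→1  {6}→1
  2 left: {0,3}→1  {1,3}→2  {1,6}→2  {3,6}→2  {5,6}→1
  3 left: {0,1,3}→3  {0,3,6}→3  {1,3,6}→6  {1,5,6}→3  {3,5,6}→3  {4,5,6}→1
  4 left: {0,1,3,6}→12  {0,3,5,6}→6  {1,3,5,6}→12  {1,4,5,6}→4  {2,4,5,6}→1  {3,4,5,6}→4
  5 left: {0,1,3,5,6}→30  {0,3,4,5,6}→10  {1,2,4,5,6}→5  {1,3,4,5,6}→20  {2,3,4,5,6}→5
  placing 0:a first → 30 extensions
  placing 1:u first → 15 extensions
  placing 2:b first → 60 extensions
total linear extensions = 105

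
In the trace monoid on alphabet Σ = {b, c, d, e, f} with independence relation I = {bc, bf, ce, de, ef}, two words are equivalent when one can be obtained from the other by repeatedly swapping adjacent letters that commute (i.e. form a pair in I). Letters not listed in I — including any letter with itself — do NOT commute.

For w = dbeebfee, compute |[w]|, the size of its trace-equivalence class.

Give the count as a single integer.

7

drop 0:d onto floor
drop 1:b onto {0:d}
drop 2:e onto {1:b}
drop 3:e onto {2:e}
drop 4:b onto {3:e}
drop 5:f onto {0:d}
drop 6:e onto {4:b}
drop 7:e onto {6:e}
ground layer = {0:d}
drop-orders for the pieces not yet dropped (sum over which currently-grounded one goes next):
  1 to go: {5} 1  {7} 1
  2 to go: {5,7} 2  {6,7} 1
  3 to go: {4,6,7} 1  {5,6,7} 3
  4 to go: {3,4,6,7} 1  {4,5,6,7} 4
  5 to go: {2,3,4,6,7} 1  {3,4,5,6,7} 5
  6 to go: {1,2,3,4,6,7} 1  {2,3,4,5,6,7} 6
  if 0:d drops first: 7 orders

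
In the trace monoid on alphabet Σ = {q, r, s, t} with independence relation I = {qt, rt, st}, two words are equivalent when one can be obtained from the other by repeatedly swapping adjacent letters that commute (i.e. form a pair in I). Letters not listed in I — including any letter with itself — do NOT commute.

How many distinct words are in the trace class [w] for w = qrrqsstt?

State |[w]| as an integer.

piece 0:q — minimal
piece 1:r rests on {0:q}
piece 2:r rests on {1:r}
piece 3:q rests on {2:r}
piece 4:s rests on {3:q}
piece 5:s rests on {4:s}
piece 6:t — minimal
piece 7:t rests on {6:t}
minimal pieces: {0:q, 6:t}
ways to finish when only these pieces remain (= sum over removing one remaining piece with nothing left below it):
  1 left: {5}→1  {7}→1
  2 left: {4,5}→1  {5,7}→2  {6,7}→1
  3 left: {3,4,5}→1  {4,5,7}→3  {5,6,7}→3
  4 left: {2,3,4,5}→1  {3,4,5,7}→4  {4,5,6,7}→6
  5 left: {1,2,3,4,5}→1  {2,3,4,5,7}→5  {3,4,5,6,7}→10
  6 left: {0,1,2,3,4,5}→1  {1,2,3,4,5,7}→6  {2,3,4,5,6,7}→15
  placing 0:q first → 21 extensions
  placing 6:t first → 7 extensions
total linear extensions = 28

28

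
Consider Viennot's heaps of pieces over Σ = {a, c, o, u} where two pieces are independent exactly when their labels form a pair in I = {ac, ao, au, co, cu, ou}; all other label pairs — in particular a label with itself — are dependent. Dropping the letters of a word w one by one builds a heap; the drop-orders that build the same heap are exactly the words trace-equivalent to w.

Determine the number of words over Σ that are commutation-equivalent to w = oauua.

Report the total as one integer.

piece 0:o — minimal
piece 1:a — minimal
piece 2:u — minimal
piece 3:u rests on {2:u}
piece 4:a rests on {1:a}
minimal pieces: {0:o, 1:a, 2:u}
ways to finish when only these pieces remain (= sum over removing one remaining piece with nothing left below it):
  1 left: {0}→1  {3}→1  {4}→1
  2 left: {0,3}→2  {0,4}→2  {1,4}→1  {2,3}→1  {3,4}→2
  3 left: {0,1,4}→3  {0,2,3}→3  {0,3,4}→6  {1,3,4}→3  {2,3,4}→3
  placing 0:o first → 6 extensions
  placing 1:a first → 12 extensions
  placing 2:u first → 12 extensions
total linear extensions = 30

30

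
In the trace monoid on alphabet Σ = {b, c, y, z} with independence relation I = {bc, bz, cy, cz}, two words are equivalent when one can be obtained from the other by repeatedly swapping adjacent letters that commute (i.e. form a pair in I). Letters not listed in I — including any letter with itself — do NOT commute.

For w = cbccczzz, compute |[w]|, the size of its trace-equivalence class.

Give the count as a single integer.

280

drop 0:c onto floor
drop 1:b onto floor
drop 2:c onto {0:c}
drop 3:c onto {2:c}
drop 4:c onto {3:c}
drop 5:z onto floor
drop 6:z onto {5:z}
drop 7:z onto {6:z}
ground layer = {0:c, 1:b, 5:z}
drop-orders for the pieces not yet dropped (sum over which currently-grounded one goes next):
  1 to go: {1} 1  {4} 1  {7} 1
  2 to go: {1,4} 2  {1,7} 2  {3,4} 1  {4,7} 2  {6,7} 1
  3 to go: {1,3,4} 3  {1,4,7} 6  {1,6,7} 3  {2,3,4} 1  {3,4,7} 3  {4,6,7} 3  {5,6,7} 1
  4 to go: {0,2,3,4} 1  {1,2,3,4} 4  {1,3,4,7} 12  {1,4,6,7} 12  {1,5,6,7} 4  {2,3,4,7} 4  {3,4,6,7} 6  {4,5,6,7} 4
  5 to go: {0,1,2,3,4} 5  {0,2,3,4,7} 5  {1,2,3,4,7} 20  {1,3,4,6,7} 30  {1,4,5,6,7} 20  {2,3,4,6,7} 10  {3,4,5,6,7} 10
  6 to go: {0,1,2,3,4,7} 30  {0,2,3,4,6,7} 15  {1,2,3,4,6,7} 60  {1,3,4,5,6,7} 60  {2,3,4,5,6,7} 20
  if 0:c drops first: 140 orders
  if 1:b drops first: 35 orders
  if 5:z drops first: 105 orders
heap linearizations: 280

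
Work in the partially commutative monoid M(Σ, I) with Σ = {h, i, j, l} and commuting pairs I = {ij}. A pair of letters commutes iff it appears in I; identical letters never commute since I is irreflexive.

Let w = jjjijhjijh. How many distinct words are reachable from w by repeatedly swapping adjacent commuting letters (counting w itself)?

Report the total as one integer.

15

0(j) covers ∅
1(j) covers 0:j
2(j) covers 1:j
3(i) covers ∅
4(j) covers 2:j
5(h) covers 3:i, 4:j
6(j) covers 5:h
7(i) covers 5:h
8(j) covers 6:j
9(h) covers 7:i, 8:j
floor of heap: 0:j, 3:i
completions by unplaced set U, small U first (add the entries for U minus each lowest piece of U):
  |U|=1: {9}:1
  |U|=2: {7,9}:1  {8,9}:1
  |U|=3: {6,8,9}:1  {7,8,9}:2
  |U|=4: {6,7,8,9}:3
  |U|=5: {5,6,7,8,9}:3
  |U|=6: {3,5,6,7,8,9}:3  {4,5,6,7,8,9}:3
  |U|=7: {2,4,5,6,7,8,9}:3  {3,4,5,6,7,8,9}:6
  |U|=8: {1,2,4,5,6,7,8,9}:3  {2,3,4,5,6,7,8,9}:9
  start at 0(j): 12
  start at 3(i): 3
sum over floor = 15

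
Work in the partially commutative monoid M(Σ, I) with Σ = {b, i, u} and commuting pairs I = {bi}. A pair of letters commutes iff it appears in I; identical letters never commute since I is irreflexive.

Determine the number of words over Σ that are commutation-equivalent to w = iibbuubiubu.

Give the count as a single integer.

drop 0:i onto floor
drop 1:i onto {0:i}
drop 2:b onto floor
drop 3:b onto {2:b}
drop 4:u onto {1:i, 3:b}
drop 5:u onto {4:u}
drop 6:b onto {5:u}
drop 7:i onto {5:u}
drop 8:u onto {6:b, 7:i}
drop 9:b onto {8:u}
drop 10:u onto {9:b}
ground layer = {0:i, 2:b}
drop-orders for the pieces not yet dropped (sum over which currently-grounded one goes next):
  1 to go: {10} 1
  2 to go: {9,10} 1
  3 to go: {8,9,10} 1
  4 to go: {6,8,9,10} 1  {7,8,9,10} 1
  5 to go: {6,7,8,9,10} 2
  6 to go: {5,6,7,8,9,10} 2
  7 to go: {4,5,6,7,8,9,10} 2
  8 to go: {1,4,5,6,7,8,9,10} 2  {3,4,5,6,7,8,9,10} 2
  9 to go: {0,1,4,5,6,7,8,9,10} 2  {1,3,4,5,6,7,8,9,10} 4  {2,3,4,5,6,7,8,9,10} 2
  if 0:i drops first: 6 orders
  if 2:b drops first: 6 orders
heap linearizations: 12

12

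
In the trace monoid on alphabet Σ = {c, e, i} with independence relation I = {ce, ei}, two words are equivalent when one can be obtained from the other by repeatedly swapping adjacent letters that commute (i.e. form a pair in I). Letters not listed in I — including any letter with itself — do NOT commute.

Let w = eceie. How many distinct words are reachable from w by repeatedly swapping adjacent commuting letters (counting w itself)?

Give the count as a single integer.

drop 0:e onto floor
drop 1:c onto floor
drop 2:e onto {0:e}
drop 3:i onto {1:c}
drop 4:e onto {2:e}
ground layer = {0:e, 1:c}
drop-orders for the pieces not yet dropped (sum over which currently-grounded one goes next):
  1 to go: {3} 1  {4} 1
  2 to go: {1,3} 1  {2,4} 1  {3,4} 2
  3 to go: {0,2,4} 1  {1,3,4} 3  {2,3,4} 3
  if 0:e drops first: 6 orders
  if 1:c drops first: 4 orders
heap linearizations: 10

10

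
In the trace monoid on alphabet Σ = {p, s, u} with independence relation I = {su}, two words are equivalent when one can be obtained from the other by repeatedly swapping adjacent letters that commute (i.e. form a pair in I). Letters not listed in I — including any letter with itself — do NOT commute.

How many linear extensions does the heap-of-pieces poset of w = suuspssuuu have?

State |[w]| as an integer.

60

drop 0:s onto floor
drop 1:u onto floor
drop 2:u onto {1:u}
drop 3:s onto {0:s}
drop 4:p onto {2:u, 3:s}
drop 5:s onto {4:p}
drop 6:s onto {5:s}
drop 7:u onto {4:p}
drop 8:u onto {7:u}
drop 9:u onto {8:u}
ground layer = {0:s, 1:u}
drop-orders for the pieces not yet dropped (sum over which currently-grounded one goes next):
  1 to go: {6} 1  {9} 1
  2 to go: {5,6} 1  {6,9} 2  {8,9} 1
  3 to go: {5,6,9} 3  {6,8,9} 3  {7,8,9} 1
  4 to go: {5,6,8,9} 6  {6,7,8,9} 4
  5 to go: {5,6,7,8,9} 10
  6 to go: {4,5,6,7,8,9} 10
  7 to go: {2,4,5,6,7,8,9} 10  {3,4,5,6,7,8,9} 10
  8 to go: {0,3,4,5,6,7,8,9} 10  {1,2,4,5,6,7,8,9} 10  {2,3,4,5,6,7,8,9} 20
  if 0:s drops first: 30 orders
  if 1:u drops first: 30 orders
heap linearizations: 60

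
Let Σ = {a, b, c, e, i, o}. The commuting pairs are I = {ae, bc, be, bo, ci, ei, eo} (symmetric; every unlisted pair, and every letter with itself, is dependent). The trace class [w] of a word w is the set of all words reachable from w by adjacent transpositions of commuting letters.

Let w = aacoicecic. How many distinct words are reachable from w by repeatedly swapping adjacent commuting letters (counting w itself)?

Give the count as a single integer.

15

0(a) covers ∅
1(a) covers 0:a
2(c) covers 1:a
3(o) covers 2:c
4(i) covers 3:o
5(c) covers 3:o
6(e) covers 5:c
7(c) covers 6:e
8(i) covers 4:i
9(c) covers 7:c
floor of heap: 0:a
completions by unplaced set U, small U first (add the entries for U minus each lowest piece of U):
  |U|=1: {8}:1  {9}:1
  |U|=2: {4,8}:1  {7,9}:1  {8,9}:2
  |U|=3: {4,8,9}:3  {6,7,9}:1  {7,8,9}:3
  |U|=4: {4,7,8,9}:6  {5,6,7,9}:1  {6,7,8,9}:4
  |U|=5: {4,6,7,8,9}:10  {5,6,7,8,9}:5
  |U|=6: {4,5,6,7,8,9}:15
  |U|=7: {3,4,5,6,7,8,9}:15
  |U|=8: {2,3,4,5,6,7,8,9}:15
  start at 0(a): 15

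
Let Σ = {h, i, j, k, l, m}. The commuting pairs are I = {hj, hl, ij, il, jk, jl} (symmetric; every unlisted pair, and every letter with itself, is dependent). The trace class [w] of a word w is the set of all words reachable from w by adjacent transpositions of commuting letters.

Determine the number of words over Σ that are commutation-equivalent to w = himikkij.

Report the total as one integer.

drop 0:h onto floor
drop 1:i onto {0:h}
drop 2:m onto {1:i}
drop 3:i onto {2:m}
drop 4:k onto {3:i}
drop 5:k onto {4:k}
drop 6:i onto {5:k}
drop 7:j onto {2:m}
ground layer = {0:h}
drop-orders for the pieces not yet dropped (sum over which currently-grounded one goes next):
  1 to go: {6} 1  {7} 1
  2 to go: {5,6} 1  {6,7} 2
  3 to go: {4,5,6} 1  {5,6,7} 3
  4 to go: {3,4,5,6} 1  {4,5,6,7} 4
  5 to go: {3,4,5,6,7} 5
  6 to go: {2,3,4,5,6,7} 5
  if 0:h drops first: 5 orders

5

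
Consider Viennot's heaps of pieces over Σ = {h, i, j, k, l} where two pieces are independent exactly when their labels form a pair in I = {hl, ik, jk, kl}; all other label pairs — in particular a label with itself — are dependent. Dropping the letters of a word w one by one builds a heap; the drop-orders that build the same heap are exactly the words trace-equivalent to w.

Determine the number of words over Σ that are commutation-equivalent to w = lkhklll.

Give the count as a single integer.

piece 0:l — minimal
piece 1:k — minimal
piece 2:h rests on {1:k}
piece 3:k rests on {2:h}
piece 4:l rests on {0:l}
piece 5:l rests on {4:l}
piece 6:l rests on {5:l}
minimal pieces: {0:l, 1:k}
ways to finish when only these pieces remain (= sum over removing one remaining piece with nothing left below it):
  1 left: {3}→1  {6}→1
  2 left: {2,3}→1  {3,6}→2  {5,6}→1
  3 left: {1,2,3}→1  {2,3,6}→3  {3,5,6}→3  {4,5,6}→1
  4 left: {0,4,5,6}→1  {1,2,3,6}→4  {2,3,5,6}→6  {3,4,5,6}→4
  5 left: {0,3,4,5,6}→5  {1,2,3,5,6}→10  {2,3,4,5,6}→10
  placing 0:l first → 20 extensions
  placing 1:k first → 15 extensions
total linear extensions = 35

35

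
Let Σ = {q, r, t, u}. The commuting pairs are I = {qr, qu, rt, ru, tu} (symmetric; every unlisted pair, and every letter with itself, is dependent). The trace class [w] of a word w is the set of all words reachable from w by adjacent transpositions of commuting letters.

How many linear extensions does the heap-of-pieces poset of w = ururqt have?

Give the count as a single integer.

90

drop 0:u onto floor
drop 1:r onto floor
drop 2:u onto {0:u}
drop 3:r onto {1:r}
drop 4:q onto floor
drop 5:t onto {4:q}
ground layer = {0:u, 1:r, 4:q}
drop-orders for the pieces not yet dropped (sum over which currently-grounded one goes next):
  1 to go: {2} 1  {3} 1  {5} 1
  2 to go: {0,2} 1  {1,3} 1  {2,3} 2  {2,5} 2  {3,5} 2  {4,5} 1
  3 to go: {0,2,3} 3  {0,2,5} 3  {1,2,3} 3  {1,3,5} 3  {2,3,5} 6  {2,4,5} 3  {3,4,5} 3
  4 to go: {0,1,2,3} 6  {0,2,3,5} 12  {0,2,4,5} 6  {1,2,3,5} 12  {1,3,4,5} 6  {2,3,4,5} 12
  if 0:u drops first: 30 orders
  if 1:r drops first: 30 orders
  if 4:q drops first: 30 orders
heap linearizations: 90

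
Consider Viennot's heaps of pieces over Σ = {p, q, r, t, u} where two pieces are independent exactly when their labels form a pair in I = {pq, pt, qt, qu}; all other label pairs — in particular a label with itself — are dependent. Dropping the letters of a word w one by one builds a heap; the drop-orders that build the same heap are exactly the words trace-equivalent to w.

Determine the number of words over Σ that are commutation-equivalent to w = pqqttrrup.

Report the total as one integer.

30

0(p) covers ∅
1(q) covers ∅
2(q) covers 1:q
3(t) covers ∅
4(t) covers 3:t
5(r) covers 0:p, 2:q, 4:t
6(r) covers 5:r
7(u) covers 6:r
8(p) covers 7:u
floor of heap: 0:p, 1:q, 3:t
completions by unplaced set U, small U first (add the entries for U minus each lowest piece of U):
  |U|=1: {8}:1
  |U|=2: {7,8}:1
  |U|=3: {6,7,8}:1
  |U|=4: {5,6,7,8}:1
  |U|=5: {0,5,6,7,8}:1  {2,5,6,7,8}:1  {4,5,6,7,8}:1
  |U|=6: {0,2,5,6,7,8}:2  {0,4,5,6,7,8}:2  {1,2,5,6,7,8}:1  {2,4,5,6,7,8}:2  {3,4,5,6,7,8}:1
  |U|=7: {0,1,2,5,6,7,8}:3  {0,2,4,5,6,7,8}:6  {0,3,4,5,6,7,8}:3  {1,2,4,5,6,7,8}:3  {2,3,4,5,6,7,8}:3
  start at 0(p): 6
  start at 1(q): 12
  start at 3(t): 12
sum over floor = 30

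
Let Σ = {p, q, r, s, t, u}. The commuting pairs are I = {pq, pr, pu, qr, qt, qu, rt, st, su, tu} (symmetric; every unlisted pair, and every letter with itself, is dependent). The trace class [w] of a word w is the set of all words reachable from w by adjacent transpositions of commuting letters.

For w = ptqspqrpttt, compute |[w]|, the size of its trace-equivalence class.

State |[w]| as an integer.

piece 0:p — minimal
piece 1:t rests on {0:p}
piece 2:q — minimal
piece 3:s rests on {0:p, 2:q}
piece 4:p rests on {1:t, 3:s}
piece 5:q rests on {3:s}
piece 6:r rests on {3:s}
piece 7:p rests on {4:p}
piece 8:t rests on {7:p}
piece 9:t rests on {8:t}
piece 10:t rests on {9:t}
minimal pieces: {0:p, 2:q}
ways to finish when only these pieces remain (= sum over removing one remaining piece with nothing left below it):
  1 left: {5}→1  {6}→1  {10}→1
  2 left: {5,6}→2  {5,10}→2  {6,10}→2  {9,10}→1
  3 left: {5,6,10}→6  {5,9,10}→3  {6,9,10}→3  {8,9,10}→1
  4 left: {5,6,9,10}→12  {5,8,9,10}→4  {6,8,9,10}→4  {7,8,9,10}→1
  5 left: {4,7,8,9,10}→1  {5,6,8,9,10}→20  {5,7,8,9,10}→5  {6,7,8,9,10}→5
  6 left: {1,4,7,8,9,10}→1  {4,5,7,8,9,10}→6  {4,6,7,8,9,10}→6  {5,6,7,8,9,10}→30
  7 left: {1,4,5,7,8,9,10}→7  {1,4,6,7,8,9,10}→7  {4,5,6,7,8,9,10}→42
  8 left: {1,4,5,6,7,8,9,10}→56  {3,4,5,6,7,8,9,10}→42
  9 left: {1,3,4,5,6,7,8,9,10}→98  {2,3,4,5,6,7,8,9,10}→42
  placing 0:p first → 140 extensions
  placing 2:q first → 98 extensions
total linear extensions = 238

238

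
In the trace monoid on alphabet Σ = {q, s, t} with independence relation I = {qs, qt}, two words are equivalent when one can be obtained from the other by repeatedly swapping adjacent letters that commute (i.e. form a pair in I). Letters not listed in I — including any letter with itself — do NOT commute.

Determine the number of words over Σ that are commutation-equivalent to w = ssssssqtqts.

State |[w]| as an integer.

piece 0:s — minimal
piece 1:s rests on {0:s}
piece 2:s rests on {1:s}
piece 3:s rests on {2:s}
piece 4:s rests on {3:s}
piece 5:s rests on {4:s}
piece 6:q — minimal
piece 7:t rests on {5:s}
piece 8:q rests on {6:q}
piece 9:t rests on {7:t}
piece 10:s rests on {9:t}
minimal pieces: {0:s, 6:q}
ways to finish when only these pieces remain (= sum over removing one remaining piece with nothing left below it):
  1 left: {8}→1  {10}→1
  2 left: {6,8}→1  {8,10}→2  {9,10}→1
  3 left: {6,8,10}→3  {7,9,10}→1  {8,9,10}→3
  4 left: {5,7,9,10}→1  {6,8,9,10}→6  {7,8,9,10}→4
  5 left: {4,5,7,9,10}→1  {5,7,8,9,10}→5  {6,7,8,9,10}→10
  6 left: {3,4,5,7,9,10}→1  {4,5,7,8,9,10}→6  {5,6,7,8,9,10}→15
  7 left: {2,3,4,5,7,9,10}→1  {3,4,5,7,8,9,10}→7  {4,5,6,7,8,9,10}→21
  8 left: {1,2,3,4,5,7,9,10}→1  {2,3,4,5,7,8,9,10}→8  {3,4,5,6,7,8,9,10}→28
  9 left: {0,1,2,3,4,5,7,9,10}→1  {1,2,3,4,5,7,8,9,10}→9  {2,3,4,5,6,7,8,9,10}→36
  placing 0:s first → 45 extensions
  placing 6:q first → 10 extensions
total linear extensions = 55

55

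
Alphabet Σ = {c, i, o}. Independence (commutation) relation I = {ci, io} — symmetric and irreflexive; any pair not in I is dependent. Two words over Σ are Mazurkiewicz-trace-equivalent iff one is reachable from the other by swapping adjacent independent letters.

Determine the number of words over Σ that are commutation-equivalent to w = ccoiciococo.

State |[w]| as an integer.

#0=c has no predecessor
#1=c depends on [0:c]
#2=o depends on [1:c]
#3=i has no predecessor
#4=c depends on [2:o]
#5=i depends on [3:i]
#6=o depends on [4:c]
#7=c depends on [6:o]
#8=o depends on [7:c]
#9=c depends on [8:o]
#10=o depends on [9:c]
sources: [0:c, 3:i]
N(rest) = Σ N(rest − s) over sources s of rest; N(one piece) = 1:
  size 1 → [5]=1  [10]=1
  size 2 → [3,5]=1  [5,10]=2  [9,10]=1
  size 3 → [3,5,10]=3  [5,9,10]=3  [8,9,10]=1
  size 4 → [3,5,9,10]=6  [5,8,9,10]=4  [7,8,9,10]=1
  size 5 → [3,5,8,9,10]=10  [5,7,8,9,10]=5  [6,7,8,9,10]=1
  size 6 → [3,5,7,8,9,10]=15  [4,6,7,8,9,10]=1  [5,6,7,8,9,10]=6
  size 7 → [2,4,6,7,8,9,10]=1  [3,5,6,7,8,9,10]=21  [4,5,6,7,8,9,10]=7
  size 8 → [1,2,4,6,7,8,9,10]=1  [2,4,5,6,7,8,9,10]=8  [3,4,5,6,7,8,9,10]=28
  size 9 → [0,1,2,4,6,7,8,9,10]=1  [1,2,4,5,6,7,8,9,10]=9  [2,3,4,5,6,7,8,9,10]=36
  first=0(c) contributes 45
  first=3(i) contributes 10
|[w]| = 55

55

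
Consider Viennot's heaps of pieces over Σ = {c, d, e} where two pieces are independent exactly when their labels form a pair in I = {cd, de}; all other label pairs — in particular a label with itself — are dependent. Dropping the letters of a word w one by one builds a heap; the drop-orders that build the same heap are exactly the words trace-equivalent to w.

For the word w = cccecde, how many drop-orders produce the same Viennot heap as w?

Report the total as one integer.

7

drop 0:c onto floor
drop 1:c onto {0:c}
drop 2:c onto {1:c}
drop 3:e onto {2:c}
drop 4:c onto {3:e}
drop 5:d onto floor
drop 6:e onto {4:c}
ground layer = {0:c, 5:d}
drop-orders for the pieces not yet dropped (sum over which currently-grounded one goes next):
  1 to go: {5} 1  {6} 1
  2 to go: {4,6} 1  {5,6} 2
  3 to go: {3,4,6} 1  {4,5,6} 3
  4 to go: {2,3,4,6} 1  {3,4,5,6} 4
  5 to go: {1,2,3,4,6} 1  {2,3,4,5,6} 5
  if 0:c drops first: 6 orders
  if 5:d drops first: 1 orders
heap linearizations: 7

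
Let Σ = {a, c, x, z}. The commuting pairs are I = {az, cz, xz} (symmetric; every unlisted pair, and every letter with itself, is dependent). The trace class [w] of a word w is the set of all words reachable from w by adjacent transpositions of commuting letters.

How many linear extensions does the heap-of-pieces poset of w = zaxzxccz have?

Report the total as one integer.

drop 0:z onto floor
drop 1:a onto floor
drop 2:x onto {1:a}
drop 3:z onto {0:z}
drop 4:x onto {2:x}
drop 5:c onto {4:x}
drop 6:c onto {5:c}
drop 7:z onto {3:z}
ground layer = {0:z, 1:a}
drop-orders for the pieces not yet dropped (sum over which currently-grounded one goes next):
  1 to go: {6} 1  {7} 1
  2 to go: {3,7} 1  {5,6} 1  {6,7} 2
  3 to go: {0,3,7} 1  {3,6,7} 3  {4,5,6} 1  {5,6,7} 3
  4 to go: {0,3,6,7} 4  {2,4,5,6} 1  {3,5,6,7} 6  {4,5,6,7} 4
  5 to go: {0,3,5,6,7} 10  {1,2,4,5,6} 1  {2,4,5,6,7} 5  {3,4,5,6,7} 10
  6 to go: {0,3,4,5,6,7} 20  {1,2,4,5,6,7} 6  {2,3,4,5,6,7} 15
  if 0:z drops first: 21 orders
  if 1:a drops first: 35 orders
heap linearizations: 56

56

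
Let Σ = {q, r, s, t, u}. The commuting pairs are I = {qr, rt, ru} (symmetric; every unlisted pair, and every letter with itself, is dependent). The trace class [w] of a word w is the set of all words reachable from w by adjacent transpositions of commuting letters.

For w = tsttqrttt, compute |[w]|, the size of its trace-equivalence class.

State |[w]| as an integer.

7

0(t) covers ∅
1(s) covers 0:t
2(t) covers 1:s
3(t) covers 2:t
4(q) covers 3:t
5(r) covers 1:s
6(t) covers 4:q
7(t) covers 6:t
8(t) covers 7:t
floor of heap: 0:t
completions by unplaced set U, small U first (add the entries for U minus each lowest piece of U):
  |U|=1: {5}:1  {8}:1
  |U|=2: {5,8}:2  {7,8}:1
  |U|=3: {5,7,8}:3  {6,7,8}:1
  |U|=4: {4,6,7,8}:1  {5,6,7,8}:4
  |U|=5: {3,4,6,7,8}:1  {4,5,6,7,8}:5
  |U|=6: {2,3,4,6,7,8}:1  {3,4,5,6,7,8}:6
  |U|=7: {2,3,4,5,6,7,8}:7
  start at 0(t): 7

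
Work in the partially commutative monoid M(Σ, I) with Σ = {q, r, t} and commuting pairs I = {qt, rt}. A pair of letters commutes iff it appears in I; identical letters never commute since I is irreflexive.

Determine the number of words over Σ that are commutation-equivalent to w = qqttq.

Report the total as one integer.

10

#0=q has no predecessor
#1=q depends on [0:q]
#2=t has no predecessor
#3=t depends on [2:t]
#4=q depends on [1:q]
sources: [0:q, 2:t]
N(rest) = Σ N(rest − s) over sources s of rest; N(one piece) = 1:
  size 1 → [3]=1  [4]=1
  size 2 → [1,4]=1  [2,3]=1  [3,4]=2
  size 3 → [0,1,4]=1  [1,3,4]=3  [2,3,4]=3
  first=0(q) contributes 6
  first=2(t) contributes 4
|[w]| = 10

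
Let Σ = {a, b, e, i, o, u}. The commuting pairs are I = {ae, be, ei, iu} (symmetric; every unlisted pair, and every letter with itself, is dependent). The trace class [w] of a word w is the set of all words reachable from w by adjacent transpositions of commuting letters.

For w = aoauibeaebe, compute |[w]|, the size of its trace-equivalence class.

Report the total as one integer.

55

#0=a has no predecessor
#1=o depends on [0:a]
#2=a depends on [1:o]
#3=u depends on [2:a]
#4=i depends on [2:a]
#5=b depends on [3:u, 4:i]
#6=e depends on [3:u]
#7=a depends on [5:b]
#8=e depends on [6:e]
#9=b depends on [7:a]
#10=e depends on [8:e]
sources: [0:a]
N(rest) = Σ N(rest − s) over sources s of rest; N(one piece) = 1:
  size 1 → [9]=1  [10]=1
  size 2 → [7,9]=1  [8,10]=1  [9,10]=2
  size 3 → [5,7,9]=1  [6,8,10]=1  [7,9,10]=3  [8,9,10]=3
  size 4 → [4,5,7,9]=1  [5,7,9,10]=4  [6,8,9,10]=4  [7,8,9,10]=6
  size 5 → [4,5,7,9,10]=5  [5,7,8,9,10]=10  [6,7,8,9,10]=10
  size 6 → [4,5,7,8,9,10]=15  [5,6,7,8,9,10]=20
  size 7 → [3,5,6,7,8,9,10]=20  [4,5,6,7,8,9,10]=35
  size 8 → [3,4,5,6,7,8,9,10]=55
  size 9 → [2,3,4,5,6,7,8,9,10]=55
  first=0(a) contributes 55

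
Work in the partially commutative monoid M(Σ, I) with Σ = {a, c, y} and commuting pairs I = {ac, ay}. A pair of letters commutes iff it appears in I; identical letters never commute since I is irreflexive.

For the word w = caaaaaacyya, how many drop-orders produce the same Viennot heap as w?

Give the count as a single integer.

drop 0:c onto floor
drop 1:a onto floor
drop 2:a onto {1:a}
drop 3:a onto {2:a}
drop 4:a onto {3:a}
drop 5:a onto {4:a}
drop 6:a onto {5:a}
drop 7:c onto {0:c}
drop 8:y onto {7:c}
drop 9:y onto {8:y}
drop 10:a onto {6:a}
ground layer = {0:c, 1:a}
drop-orders for the pieces not yet dropped (sum over which currently-grounded one goes next):
  1 to go: {9} 1  {10} 1
  2 to go: {6,10} 1  {8,9} 1  {9,10} 2
  3 to go: {5,6,10} 1  {6,9,10} 3  {7,8,9} 1  {8,9,10} 3
  4 to go: {0,7,8,9} 1  {4,5,6,10} 1  {5,6,9,10} 4  {6,8,9,10} 6  {7,8,9,10} 4
  5 to go: {0,7,8,9,10} 5  {3,4,5,6,10} 1  {4,5,6,9,10} 5  {5,6,8,9,10} 10  {6,7,8,9,10} 10
  6 to go: {0,6,7,8,9,10} 15  {2,3,4,5,6,10} 1  {3,4,5,6,9,10} 6  {4,5,6,8,9,10} 15  {5,6,7,8,9,10} 20
  7 to go: {0,5,6,7,8,9,10} 35  {1,2,3,4,5,6,10} 1  {2,3,4,5,6,9,10} 7  {3,4,5,6,8,9,10} 21  {4,5,6,7,8,9,10} 35
  8 to go: {0,4,5,6,7,8,9,10} 70  {1,2,3,4,5,6,9,10} 8  {2,3,4,5,6,8,9,10} 28  {3,4,5,6,7,8,9,10} 56
  9 to go: {0,3,4,5,6,7,8,9,10} 126  {1,2,3,4,5,6,8,9,10} 36  {2,3,4,5,6,7,8,9,10} 84
  if 0:c drops first: 120 orders
  if 1:a drops first: 210 orders
heap linearizations: 330

330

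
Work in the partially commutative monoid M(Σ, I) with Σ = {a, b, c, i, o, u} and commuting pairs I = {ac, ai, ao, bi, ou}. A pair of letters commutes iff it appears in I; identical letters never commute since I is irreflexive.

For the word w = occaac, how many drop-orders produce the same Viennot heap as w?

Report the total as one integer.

15

0(o) covers ∅
1(c) covers 0:o
2(c) covers 1:c
3(a) covers ∅
4(a) covers 3:a
5(c) covers 2:c
floor of heap: 0:o, 3:a
completions by unplaced set U, small U first (add the entries for U minus each lowest piece of U):
  |U|=1: {4}:1  {5}:1
  |U|=2: {2,5}:1  {3,4}:1  {4,5}:2
  |U|=3: {1,2,5}:1  {2,4,5}:3  {3,4,5}:3
  |U|=4: {0,1,2,5}:1  {1,2,4,5}:4  {2,3,4,5}:6
  start at 0(o): 10
  start at 3(a): 5
sum over floor = 15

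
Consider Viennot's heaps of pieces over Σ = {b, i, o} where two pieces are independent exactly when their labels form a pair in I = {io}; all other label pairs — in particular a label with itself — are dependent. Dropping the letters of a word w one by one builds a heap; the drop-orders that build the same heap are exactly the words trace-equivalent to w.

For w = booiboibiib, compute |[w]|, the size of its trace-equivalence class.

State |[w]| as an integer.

6

drop 0:b onto floor
drop 1:o onto {0:b}
drop 2:o onto {1:o}
drop 3:i onto {0:b}
drop 4:b onto {2:o, 3:i}
drop 5:o onto {4:b}
drop 6:i onto {4:b}
drop 7:b onto {5:o, 6:i}
drop 8:i onto {7:b}
drop 9:i onto {8:i}
drop 10:b onto {9:i}
ground layer = {0:b}
drop-orders for the pieces not yet dropped (sum over which currently-grounded one goes next):
  1 to go: {10} 1
  2 to go: {9,10} 1
  3 to go: {8,9,10} 1
  4 to go: {7,8,9,10} 1
  5 to go: {5,7,8,9,10} 1  {6,7,8,9,10} 1
  6 to go: {5,6,7,8,9,10} 2
  7 to go: {4,5,6,7,8,9,10} 2
  8 to go: {2,4,5,6,7,8,9,10} 2  {3,4,5,6,7,8,9,10} 2
  9 to go: {1,2,4,5,6,7,8,9,10} 2  {2,3,4,5,6,7,8,9,10} 4
  if 0:b drops first: 6 orders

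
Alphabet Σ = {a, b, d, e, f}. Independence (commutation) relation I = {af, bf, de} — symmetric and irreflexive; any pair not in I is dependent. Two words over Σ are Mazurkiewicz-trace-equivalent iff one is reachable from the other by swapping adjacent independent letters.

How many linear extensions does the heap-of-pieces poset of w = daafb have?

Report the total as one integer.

4

#0=d has no predecessor
#1=a depends on [0:d]
#2=a depends on [1:a]
#3=f depends on [0:d]
#4=b depends on [2:a]
sources: [0:d]
N(rest) = Σ N(rest − s) over sources s of rest; N(one piece) = 1:
  size 1 → [3]=1  [4]=1
  size 2 → [2,4]=1  [3,4]=2
  size 3 → [1,2,4]=1  [2,3,4]=3
  first=0(d) contributes 4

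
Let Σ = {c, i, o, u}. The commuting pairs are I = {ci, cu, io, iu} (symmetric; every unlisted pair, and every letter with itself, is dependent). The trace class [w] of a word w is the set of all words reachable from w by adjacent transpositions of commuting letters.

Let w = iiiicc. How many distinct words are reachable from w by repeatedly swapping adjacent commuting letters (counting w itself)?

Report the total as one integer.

#0=i has no predecessor
#1=i depends on [0:i]
#2=i depends on [1:i]
#3=i depends on [2:i]
#4=c has no predecessor
#5=c depends on [4:c]
sources: [0:i, 4:c]
N(rest) = Σ N(rest − s) over sources s of rest; N(one piece) = 1:
  size 1 → [3]=1  [5]=1
  size 2 → [2,3]=1  [3,5]=2  [4,5]=1
  size 3 → [1,2,3]=1  [2,3,5]=3  [3,4,5]=3
  size 4 → [0,1,2,3]=1  [1,2,3,5]=4  [2,3,4,5]=6
  first=0(i) contributes 10
  first=4(c) contributes 5
|[w]| = 15

15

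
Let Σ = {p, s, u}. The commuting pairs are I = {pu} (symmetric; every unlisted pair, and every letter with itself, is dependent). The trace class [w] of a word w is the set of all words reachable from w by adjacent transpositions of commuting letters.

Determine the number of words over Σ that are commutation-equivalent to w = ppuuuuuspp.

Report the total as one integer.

21

piece 0:p — minimal
piece 1:p rests on {0:p}
piece 2:u — minimal
piece 3:u rests on {2:u}
piece 4:u rests on {3:u}
piece 5:u rests on {4:u}
piece 6:u rests on {5:u}
piece 7:s rests on {1:p, 6:u}
piece 8:p rests on {7:s}
piece 9:p rests on {8:p}
minimal pieces: {0:p, 2:u}
ways to finish when only these pieces remain (= sum over removing one remaining piece with nothing left below it):
  1 left: {9}→1
  2 left: {8,9}→1
  3 left: {7,8,9}→1
  4 left: {1,7,8,9}→1  {6,7,8,9}→1
  5 left: {0,1,7,8,9}→1  {1,6,7,8,9}→2  {5,6,7,8,9}→1
  6 left: {0,1,6,7,8,9}→3  {1,5,6,7,8,9}→3  {4,5,6,7,8,9}→1
  7 left: {0,1,5,6,7,8,9}→6  {1,4,5,6,7,8,9}→4  {3,4,5,6,7,8,9}→1
  8 left: {0,1,4,5,6,7,8,9}→10  {1,3,4,5,6,7,8,9}→5  {2,3,4,5,6,7,8,9}→1
  placing 0:p first → 6 extensions
  placing 2:u first → 15 extensions
total linear extensions = 21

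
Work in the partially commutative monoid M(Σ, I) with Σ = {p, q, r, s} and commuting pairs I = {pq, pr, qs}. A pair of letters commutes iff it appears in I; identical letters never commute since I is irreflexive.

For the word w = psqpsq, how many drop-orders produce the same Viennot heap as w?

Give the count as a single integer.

15

#0=p has no predecessor
#1=s depends on [0:p]
#2=q has no predecessor
#3=p depends on [1:s]
#4=s depends on [3:p]
#5=q depends on [2:q]
sources: [0:p, 2:q]
N(rest) = Σ N(rest − s) over sources s of rest; N(one piece) = 1:
  size 1 → [4]=1  [5]=1
  size 2 → [2,5]=1  [3,4]=1  [4,5]=2
  size 3 → [1,3,4]=1  [2,4,5]=3  [3,4,5]=3
  size 4 → [0,1,3,4]=1  [1,3,4,5]=4  [2,3,4,5]=6
  first=0(p) contributes 10
  first=2(q) contributes 5
|[w]| = 15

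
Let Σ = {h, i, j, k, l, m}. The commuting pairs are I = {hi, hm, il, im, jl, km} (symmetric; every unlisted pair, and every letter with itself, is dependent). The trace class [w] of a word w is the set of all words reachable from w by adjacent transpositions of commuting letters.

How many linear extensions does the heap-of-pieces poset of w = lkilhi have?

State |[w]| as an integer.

piece 0:l — minimal
piece 1:k rests on {0:l}
piece 2:i rests on {1:k}
piece 3:l rests on {1:k}
piece 4:h rests on {3:l}
piece 5:i rests on {2:i}
minimal pieces: {0:l}
ways to finish when only these pieces remain (= sum over removing one remaining piece with nothing left below it):
  1 left: {4}→1  {5}→1
  2 left: {2,5}→1  {3,4}→1  {4,5}→2
  3 left: {2,4,5}→3  {3,4,5}→3
  4 left: {2,3,4,5}→6
  placing 0:l first → 6 extensions

6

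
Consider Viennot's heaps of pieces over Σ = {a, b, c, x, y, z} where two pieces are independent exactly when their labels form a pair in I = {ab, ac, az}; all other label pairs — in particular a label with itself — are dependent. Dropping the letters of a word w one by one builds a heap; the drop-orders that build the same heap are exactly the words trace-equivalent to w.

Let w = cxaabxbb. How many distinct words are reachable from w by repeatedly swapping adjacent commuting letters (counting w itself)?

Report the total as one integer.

0(c) covers ∅
1(x) covers 0:c
2(a) covers 1:x
3(a) covers 2:a
4(b) covers 1:x
5(x) covers 3:a, 4:b
6(b) covers 5:x
7(b) covers 6:b
floor of heap: 0:c
completions by unplaced set U, small U first (add the entries for U minus each lowest piece of U):
  |U|=1: {7}:1
  |U|=2: {6,7}:1
  |U|=3: {5,6,7}:1
  |U|=4: {3,5,6,7}:1  {4,5,6,7}:1
  |U|=5: {2,3,5,6,7}:1  {3,4,5,6,7}:2
  |U|=6: {2,3,4,5,6,7}:3
  start at 0(c): 3

3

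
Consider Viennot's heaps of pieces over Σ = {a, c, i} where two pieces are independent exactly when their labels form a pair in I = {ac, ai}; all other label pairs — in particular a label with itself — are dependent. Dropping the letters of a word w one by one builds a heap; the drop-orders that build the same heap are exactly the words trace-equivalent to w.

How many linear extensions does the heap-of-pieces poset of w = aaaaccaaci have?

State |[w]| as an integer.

0(a) covers ∅
1(a) covers 0:a
2(a) covers 1:a
3(a) covers 2:a
4(c) covers ∅
5(c) covers 4:c
6(a) covers 3:a
7(a) covers 6:a
8(c) covers 5:c
9(i) covers 8:c
floor of heap: 0:a, 4:c
completions by unplaced set U, small U first (add the entries for U minus each lowest piece of U):
  |U|=1: {7}:1  {9}:1
  |U|=2: {6,7}:1  {7,9}:2  {8,9}:1
  |U|=3: {3,6,7}:1  {5,8,9}:1  {6,7,9}:3  {7,8,9}:3
  |U|=4: {2,3,6,7}:1  {3,6,7,9}:4  {4,5,8,9}:1  {5,7,8,9}:4  {6,7,8,9}:6
  |U|=5: {1,2,3,6,7}:1  {2,3,6,7,9}:5  {3,6,7,8,9}:10  {4,5,7,8,9}:5  {5,6,7,8,9}:10
  |U|=6: {0,1,2,3,6,7}:1  {1,2,3,6,7,9}:6  {2,3,6,7,8,9}:15  {3,5,6,7,8,9}:20  {4,5,6,7,8,9}:15
  |U|=7: {0,1,2,3,6,7,9}:7  {1,2,3,6,7,8,9}:21  {2,3,5,6,7,8,9}:35  {3,4,5,6,7,8,9}:35
  |U|=8: {0,1,2,3,6,7,8,9}:28  {1,2,3,5,6,7,8,9}:56  {2,3,4,5,6,7,8,9}:70
  start at 0(a): 126
  start at 4(c): 84
sum over floor = 210

210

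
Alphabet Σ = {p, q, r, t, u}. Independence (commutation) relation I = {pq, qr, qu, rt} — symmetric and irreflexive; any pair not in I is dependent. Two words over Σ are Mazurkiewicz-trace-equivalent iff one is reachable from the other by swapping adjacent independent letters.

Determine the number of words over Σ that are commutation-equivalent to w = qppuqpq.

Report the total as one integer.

drop 0:q onto floor
drop 1:p onto floor
drop 2:p onto {1:p}
drop 3:u onto {2:p}
drop 4:q onto {0:q}
drop 5:p onto {3:u}
drop 6:q onto {4:q}
ground layer = {0:q, 1:p}
drop-orders for the pieces not yet dropped (sum over which currently-grounded one goes next):
  1 to go: {5} 1  {6} 1
  2 to go: {3,5} 1  {4,6} 1  {5,6} 2
  3 to go: {0,4,6} 1  {2,3,5} 1  {3,5,6} 3  {4,5,6} 3
  4 to go: {0,4,5,6} 4  {1,2,3,5} 1  {2,3,5,6} 4  {3,4,5,6} 6
  5 to go: {0,3,4,5,6} 10  {1,2,3,5,6} 5  {2,3,4,5,6} 10
  if 0:q drops first: 15 orders
  if 1:p drops first: 20 orders
heap linearizations: 35

35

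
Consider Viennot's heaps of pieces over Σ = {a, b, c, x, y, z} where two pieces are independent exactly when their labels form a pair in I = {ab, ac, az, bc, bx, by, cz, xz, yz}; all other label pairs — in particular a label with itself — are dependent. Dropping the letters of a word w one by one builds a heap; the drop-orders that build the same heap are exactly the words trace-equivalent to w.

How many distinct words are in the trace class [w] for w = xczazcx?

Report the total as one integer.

0(x) covers ∅
1(c) covers 0:x
2(z) covers ∅
3(a) covers 0:x
4(z) covers 2:z
5(c) covers 1:c
6(x) covers 3:a, 5:c
floor of heap: 0:x, 2:z
completions by unplaced set U, small U first (add the entries for U minus each lowest piece of U):
  |U|=1: {4}:1  {6}:1
  |U|=2: {2,4}:1  {3,6}:1  {4,6}:2  {5,6}:1
  |U|=3: {1,5,6}:1  {2,4,6}:3  {3,4,6}:3  {3,5,6}:2  {4,5,6}:3
  |U|=4: {1,3,5,6}:3  {1,4,5,6}:4  {2,3,4,6}:6  {2,4,5,6}:6  {3,4,5,6}:8
  |U|=5: {0,1,3,5,6}:3  {1,2,4,5,6}:10  {1,3,4,5,6}:15  {2,3,4,5,6}:20
  start at 0(x): 45
  start at 2(z): 18
sum over floor = 63

63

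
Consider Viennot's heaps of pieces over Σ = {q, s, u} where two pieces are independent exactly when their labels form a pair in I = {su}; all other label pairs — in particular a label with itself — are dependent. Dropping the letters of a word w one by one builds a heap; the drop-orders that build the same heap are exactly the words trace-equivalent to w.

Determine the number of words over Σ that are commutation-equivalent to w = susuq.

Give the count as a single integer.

0(s) covers ∅
1(u) covers ∅
2(s) covers 0:s
3(u) covers 1:u
4(q) covers 2:s, 3:u
floor of heap: 0:s, 1:u
completions by unplaced set U, small U first (add the entries for U minus each lowest piece of U):
  |U|=1: {4}:1
  |U|=2: {2,4}:1  {3,4}:1
  |U|=3: {0,2,4}:1  {1,3,4}:1  {2,3,4}:2
  start at 0(s): 3
  start at 1(u): 3
sum over floor = 6

6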